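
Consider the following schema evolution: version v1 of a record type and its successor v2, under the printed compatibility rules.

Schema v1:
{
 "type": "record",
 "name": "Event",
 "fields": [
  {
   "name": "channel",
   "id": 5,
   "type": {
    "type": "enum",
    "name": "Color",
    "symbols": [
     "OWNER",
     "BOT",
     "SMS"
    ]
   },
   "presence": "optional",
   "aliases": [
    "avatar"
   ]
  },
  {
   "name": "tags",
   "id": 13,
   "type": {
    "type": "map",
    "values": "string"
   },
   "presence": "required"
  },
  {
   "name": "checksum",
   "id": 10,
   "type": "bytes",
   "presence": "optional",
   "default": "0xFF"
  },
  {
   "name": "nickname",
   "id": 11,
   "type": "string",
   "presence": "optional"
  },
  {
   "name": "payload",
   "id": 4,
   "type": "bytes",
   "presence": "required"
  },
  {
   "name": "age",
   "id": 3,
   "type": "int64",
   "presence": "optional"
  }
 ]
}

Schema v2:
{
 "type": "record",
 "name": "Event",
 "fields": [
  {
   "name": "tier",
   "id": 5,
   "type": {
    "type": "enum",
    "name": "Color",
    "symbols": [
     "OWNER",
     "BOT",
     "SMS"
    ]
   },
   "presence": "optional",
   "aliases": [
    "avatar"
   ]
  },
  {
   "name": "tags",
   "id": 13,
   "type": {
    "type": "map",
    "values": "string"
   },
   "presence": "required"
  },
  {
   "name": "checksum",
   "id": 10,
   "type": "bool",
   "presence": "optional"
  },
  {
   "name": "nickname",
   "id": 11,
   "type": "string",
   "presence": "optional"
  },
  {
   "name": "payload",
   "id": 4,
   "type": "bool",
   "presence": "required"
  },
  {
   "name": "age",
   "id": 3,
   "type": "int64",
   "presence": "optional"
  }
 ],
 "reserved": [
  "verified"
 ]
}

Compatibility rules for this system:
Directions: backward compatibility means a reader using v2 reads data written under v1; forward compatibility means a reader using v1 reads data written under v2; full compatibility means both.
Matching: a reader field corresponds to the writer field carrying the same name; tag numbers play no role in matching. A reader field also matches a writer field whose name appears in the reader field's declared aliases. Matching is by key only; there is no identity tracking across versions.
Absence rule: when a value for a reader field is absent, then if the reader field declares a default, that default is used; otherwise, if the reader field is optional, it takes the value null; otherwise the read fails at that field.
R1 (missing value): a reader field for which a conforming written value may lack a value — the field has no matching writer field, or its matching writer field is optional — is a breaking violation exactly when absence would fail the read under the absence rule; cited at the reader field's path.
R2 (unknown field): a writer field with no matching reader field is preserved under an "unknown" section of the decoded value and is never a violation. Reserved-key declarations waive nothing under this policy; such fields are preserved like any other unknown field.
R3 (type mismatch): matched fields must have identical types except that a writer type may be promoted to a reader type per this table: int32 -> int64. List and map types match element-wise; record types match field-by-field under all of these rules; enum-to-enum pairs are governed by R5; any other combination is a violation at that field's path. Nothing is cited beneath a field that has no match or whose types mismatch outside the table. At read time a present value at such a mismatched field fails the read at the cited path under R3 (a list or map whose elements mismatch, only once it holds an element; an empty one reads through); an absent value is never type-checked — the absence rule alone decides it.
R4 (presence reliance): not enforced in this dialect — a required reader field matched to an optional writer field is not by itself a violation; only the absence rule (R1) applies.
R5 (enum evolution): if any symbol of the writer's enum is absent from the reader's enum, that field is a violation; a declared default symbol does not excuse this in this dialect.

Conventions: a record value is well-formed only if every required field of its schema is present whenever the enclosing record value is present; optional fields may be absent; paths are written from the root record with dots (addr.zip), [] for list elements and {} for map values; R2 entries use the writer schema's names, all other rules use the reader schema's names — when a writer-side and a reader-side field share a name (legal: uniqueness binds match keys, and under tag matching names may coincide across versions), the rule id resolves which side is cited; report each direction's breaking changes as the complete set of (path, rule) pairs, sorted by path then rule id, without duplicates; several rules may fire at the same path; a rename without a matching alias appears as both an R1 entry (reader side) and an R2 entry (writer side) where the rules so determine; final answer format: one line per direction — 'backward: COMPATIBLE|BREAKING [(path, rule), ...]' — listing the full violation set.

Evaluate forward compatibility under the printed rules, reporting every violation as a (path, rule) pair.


forward: BREAKING [(checksum, R3), (payload, R3)]

in Event below, arrows point writer -> reader
forward pass over Event, reader schema v1, writer schema v2:
  channel: no writer match
  writer required, map<string, string> -> map<string, string>: reader tags maps from writer tags
  writer optional, bool -> bytes: reader checksum maps from writer checksum
  writer optional, string -> string: reader nickname maps from writer nickname
  writer required, bool -> bytes: reader payload maps from writer payload
  writer optional, int64 -> int64: reader age maps from writer age
  writer field tier has no reader counterpart
  violation R3 at checksum
  violation R3 at payload
  forward on Event therefore BREAKING (2)
the rest of the Event diff is inert for this question:
  renamed field channel to tier in record Event -> inert for the asked Event verdict: nothing fires


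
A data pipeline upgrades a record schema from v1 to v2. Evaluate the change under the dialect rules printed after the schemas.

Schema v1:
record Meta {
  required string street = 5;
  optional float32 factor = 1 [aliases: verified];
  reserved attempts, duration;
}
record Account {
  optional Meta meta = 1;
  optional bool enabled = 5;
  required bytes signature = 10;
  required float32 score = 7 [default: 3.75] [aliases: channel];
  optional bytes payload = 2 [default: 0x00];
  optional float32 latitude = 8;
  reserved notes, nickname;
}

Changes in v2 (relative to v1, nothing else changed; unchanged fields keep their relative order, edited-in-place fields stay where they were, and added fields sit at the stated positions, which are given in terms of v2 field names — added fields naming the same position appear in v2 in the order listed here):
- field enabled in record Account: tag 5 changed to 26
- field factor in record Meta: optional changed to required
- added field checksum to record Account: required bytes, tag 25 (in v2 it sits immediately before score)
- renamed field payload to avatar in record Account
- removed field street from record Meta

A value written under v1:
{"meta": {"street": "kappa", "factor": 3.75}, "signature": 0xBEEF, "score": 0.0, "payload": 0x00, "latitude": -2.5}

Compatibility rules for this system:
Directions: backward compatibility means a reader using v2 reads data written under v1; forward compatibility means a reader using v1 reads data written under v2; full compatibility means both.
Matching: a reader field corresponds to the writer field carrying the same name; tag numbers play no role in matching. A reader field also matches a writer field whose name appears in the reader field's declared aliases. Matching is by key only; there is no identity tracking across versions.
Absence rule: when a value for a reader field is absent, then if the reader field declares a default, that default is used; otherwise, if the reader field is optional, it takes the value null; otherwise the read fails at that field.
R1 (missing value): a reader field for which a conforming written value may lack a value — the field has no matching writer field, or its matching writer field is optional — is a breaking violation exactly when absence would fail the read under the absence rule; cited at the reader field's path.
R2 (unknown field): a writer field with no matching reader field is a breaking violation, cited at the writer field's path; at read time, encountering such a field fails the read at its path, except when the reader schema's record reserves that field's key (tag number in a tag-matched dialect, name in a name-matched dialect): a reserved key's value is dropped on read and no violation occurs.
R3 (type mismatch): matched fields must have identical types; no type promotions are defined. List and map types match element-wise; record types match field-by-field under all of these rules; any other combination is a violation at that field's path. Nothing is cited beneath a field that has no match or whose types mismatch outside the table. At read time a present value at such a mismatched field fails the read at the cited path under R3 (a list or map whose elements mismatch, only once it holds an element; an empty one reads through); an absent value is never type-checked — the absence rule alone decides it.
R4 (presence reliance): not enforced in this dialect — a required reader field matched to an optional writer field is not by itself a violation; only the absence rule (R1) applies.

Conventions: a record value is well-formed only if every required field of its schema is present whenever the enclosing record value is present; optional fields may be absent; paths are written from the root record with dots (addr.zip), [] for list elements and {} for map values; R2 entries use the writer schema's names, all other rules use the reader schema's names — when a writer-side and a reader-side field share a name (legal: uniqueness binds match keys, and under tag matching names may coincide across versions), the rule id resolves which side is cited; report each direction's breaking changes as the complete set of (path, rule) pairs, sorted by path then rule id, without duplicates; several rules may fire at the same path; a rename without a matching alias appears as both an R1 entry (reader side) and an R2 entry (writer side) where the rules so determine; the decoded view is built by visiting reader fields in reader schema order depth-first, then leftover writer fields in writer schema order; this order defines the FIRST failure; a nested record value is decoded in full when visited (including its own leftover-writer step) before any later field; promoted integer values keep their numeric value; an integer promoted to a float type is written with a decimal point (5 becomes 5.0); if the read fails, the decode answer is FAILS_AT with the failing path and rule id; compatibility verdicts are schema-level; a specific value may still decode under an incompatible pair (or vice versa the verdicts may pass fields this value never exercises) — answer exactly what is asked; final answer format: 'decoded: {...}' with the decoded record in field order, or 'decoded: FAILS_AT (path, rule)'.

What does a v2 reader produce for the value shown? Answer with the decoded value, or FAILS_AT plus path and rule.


in Account below, arrows point writer -> reader
decoding the Account value with the v2 reader:
  meta.factor := 3.75
  read fails at meta.street under R2 (unknown field)
  => FAILS_AT (meta.street, R2)
the other Account changes do not affect what is asked:
  field enabled in record Account: tag 5 changed to 26 -> inert under this dialect — no rule fires on Account and the result does not move
  field factor in record Meta: optional changed to required -> schema-level compatibility only; this Account value's decode is unchanged
  added field checksum to record Account: required bytes, tag 25 (in v2 it sits immediately before score) -> schema-level compatibility only; this Account value's decode is unchanged
  renamed field payload to avatar in record Account -> schema-level compatibility only; this Account value's decode is unchanged

decoded: FAILS_AT (meta.street, R2)


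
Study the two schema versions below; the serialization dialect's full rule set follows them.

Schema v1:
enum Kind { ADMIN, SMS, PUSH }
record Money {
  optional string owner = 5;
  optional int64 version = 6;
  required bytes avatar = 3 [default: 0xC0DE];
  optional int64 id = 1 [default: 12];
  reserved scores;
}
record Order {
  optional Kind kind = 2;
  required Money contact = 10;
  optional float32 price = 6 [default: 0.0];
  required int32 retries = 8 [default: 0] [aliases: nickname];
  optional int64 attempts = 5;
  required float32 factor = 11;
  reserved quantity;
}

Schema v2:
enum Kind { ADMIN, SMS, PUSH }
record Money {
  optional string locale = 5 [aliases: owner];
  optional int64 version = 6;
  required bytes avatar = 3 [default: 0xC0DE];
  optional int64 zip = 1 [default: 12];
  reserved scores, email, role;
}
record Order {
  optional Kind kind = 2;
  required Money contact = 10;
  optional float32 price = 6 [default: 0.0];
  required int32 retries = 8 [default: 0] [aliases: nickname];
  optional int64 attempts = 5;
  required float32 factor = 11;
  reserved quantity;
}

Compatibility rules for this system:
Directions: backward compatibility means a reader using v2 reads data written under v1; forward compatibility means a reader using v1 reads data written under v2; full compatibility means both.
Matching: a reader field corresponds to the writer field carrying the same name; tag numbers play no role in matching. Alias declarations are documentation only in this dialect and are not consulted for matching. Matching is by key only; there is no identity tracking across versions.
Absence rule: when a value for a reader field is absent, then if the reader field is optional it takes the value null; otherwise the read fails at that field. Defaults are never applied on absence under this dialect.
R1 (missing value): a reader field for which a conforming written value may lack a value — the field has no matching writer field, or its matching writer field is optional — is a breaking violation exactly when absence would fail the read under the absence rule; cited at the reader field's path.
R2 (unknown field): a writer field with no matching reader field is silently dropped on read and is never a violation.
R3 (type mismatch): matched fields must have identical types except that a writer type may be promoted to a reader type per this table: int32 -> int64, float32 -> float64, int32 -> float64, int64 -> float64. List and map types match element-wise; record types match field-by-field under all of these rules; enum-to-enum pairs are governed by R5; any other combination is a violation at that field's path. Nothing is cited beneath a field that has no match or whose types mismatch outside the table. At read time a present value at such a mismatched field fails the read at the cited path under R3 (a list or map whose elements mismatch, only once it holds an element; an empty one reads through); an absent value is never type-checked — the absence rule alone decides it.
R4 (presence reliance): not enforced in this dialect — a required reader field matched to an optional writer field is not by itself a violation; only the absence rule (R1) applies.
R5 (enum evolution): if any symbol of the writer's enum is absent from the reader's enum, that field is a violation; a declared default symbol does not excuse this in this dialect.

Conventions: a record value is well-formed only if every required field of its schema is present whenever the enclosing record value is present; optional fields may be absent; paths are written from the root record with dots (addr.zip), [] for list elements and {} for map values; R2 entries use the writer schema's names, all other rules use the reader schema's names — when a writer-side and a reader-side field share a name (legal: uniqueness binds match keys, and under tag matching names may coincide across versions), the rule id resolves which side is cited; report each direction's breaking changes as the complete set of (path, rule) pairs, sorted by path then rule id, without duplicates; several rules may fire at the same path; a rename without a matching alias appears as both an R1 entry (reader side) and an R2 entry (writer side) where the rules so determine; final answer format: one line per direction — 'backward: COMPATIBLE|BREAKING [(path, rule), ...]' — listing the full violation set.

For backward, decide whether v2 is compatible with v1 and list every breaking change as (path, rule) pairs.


each type pair in Order: writer, then reader
backward for Order (reader v2, writer v1):
  writer optional, Kind -> Kind: reader kind maps from writer kind
  writer required, Money -> Money: reader contact maps from writer contact
  writer optional, float32 -> float32: reader price maps from writer price
  writer required, int32 -> int32: reader retries maps from writer retries
  writer optional, int64 -> int64: reader attempts maps from writer attempts
  writer required, float32 -> float32: reader factor maps from writer factor
  no writer field matches reader contact.locale
  writer optional, int64 -> int64: reader contact.version maps from writer contact.version
  writer required, bytes -> bytes: reader contact.avatar maps from writer contact.avatar
  no writer field matches reader contact.zip
  leftover writer field: contact.owner
  leftover writer field: contact.id
  => backward: COMPATIBLE
ruling out the remaining Order differences:
  renamed field id to zip in record Money -> no rule fires on it in Order's dialect; the asked verdict holds
  renamed field owner to locale in record Money (alias owner declared on the renamed field) -> no rule fires on it in Order's dialect; the asked verdict holds

backward: COMPATIBLE []


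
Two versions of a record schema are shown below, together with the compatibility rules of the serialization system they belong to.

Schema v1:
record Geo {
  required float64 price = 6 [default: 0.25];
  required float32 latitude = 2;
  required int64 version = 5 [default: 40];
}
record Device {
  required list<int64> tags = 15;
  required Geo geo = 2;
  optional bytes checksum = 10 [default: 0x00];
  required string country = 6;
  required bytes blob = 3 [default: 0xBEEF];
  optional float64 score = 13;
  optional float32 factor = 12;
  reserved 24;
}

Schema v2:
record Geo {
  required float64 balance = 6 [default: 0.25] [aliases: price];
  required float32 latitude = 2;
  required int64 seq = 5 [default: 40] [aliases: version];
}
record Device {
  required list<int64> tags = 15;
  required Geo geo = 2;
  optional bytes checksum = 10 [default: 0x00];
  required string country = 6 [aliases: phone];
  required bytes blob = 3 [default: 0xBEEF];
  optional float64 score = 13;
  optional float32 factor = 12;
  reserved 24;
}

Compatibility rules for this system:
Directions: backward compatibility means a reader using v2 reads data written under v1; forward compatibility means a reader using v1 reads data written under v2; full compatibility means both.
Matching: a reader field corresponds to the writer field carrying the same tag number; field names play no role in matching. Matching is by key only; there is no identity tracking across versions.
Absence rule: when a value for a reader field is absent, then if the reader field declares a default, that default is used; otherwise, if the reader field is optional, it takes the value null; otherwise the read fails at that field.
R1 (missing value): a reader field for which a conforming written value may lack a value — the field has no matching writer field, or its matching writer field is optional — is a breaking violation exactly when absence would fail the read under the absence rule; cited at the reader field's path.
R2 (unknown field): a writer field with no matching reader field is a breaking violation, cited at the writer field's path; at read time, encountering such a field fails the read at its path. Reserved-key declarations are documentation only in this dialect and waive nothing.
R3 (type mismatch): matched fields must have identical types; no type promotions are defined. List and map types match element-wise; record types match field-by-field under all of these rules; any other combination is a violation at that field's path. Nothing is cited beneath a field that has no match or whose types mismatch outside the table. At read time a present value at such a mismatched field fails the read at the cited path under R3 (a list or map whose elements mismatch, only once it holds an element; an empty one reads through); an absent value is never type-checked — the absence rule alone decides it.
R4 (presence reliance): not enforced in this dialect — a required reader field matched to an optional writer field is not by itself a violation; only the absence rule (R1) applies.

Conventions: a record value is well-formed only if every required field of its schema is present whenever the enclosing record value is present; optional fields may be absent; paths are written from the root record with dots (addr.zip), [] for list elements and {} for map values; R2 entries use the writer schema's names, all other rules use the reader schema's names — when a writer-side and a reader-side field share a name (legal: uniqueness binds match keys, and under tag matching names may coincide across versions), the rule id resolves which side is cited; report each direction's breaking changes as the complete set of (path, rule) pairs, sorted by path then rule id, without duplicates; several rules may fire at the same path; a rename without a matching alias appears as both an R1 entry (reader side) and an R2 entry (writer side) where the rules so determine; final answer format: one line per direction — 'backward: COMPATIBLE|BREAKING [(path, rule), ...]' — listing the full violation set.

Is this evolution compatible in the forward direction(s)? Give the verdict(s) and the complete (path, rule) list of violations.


in Device below, arrows point writer -> reader
checking forward for Device: reader v1 against writer v2:
  list<int64> -> list<int64>, writer required: tags aligns to tags
  Geo -> Geo, writer required: geo aligns to geo
  bytes -> bytes, writer optional: checksum aligns to checksum
  string -> string, writer required: country aligns to country
  bytes -> bytes, writer required: blob aligns to blob
  float64 -> float64, writer optional: score aligns to score
  float32 -> float32, writer optional: factor aligns to factor
  float64 -> float64, writer required: geo.price aligns to geo.balance
  float32 -> float32, writer required: geo.latitude aligns to geo.latitude
  int64 -> int64, writer required: geo.version aligns to geo.seq
  => no violations; forward on Device: COMPATIBLE
ruling out the remaining Device differences:
  renamed field version to seq in record Geo (alias version declared on the renamed field) -> inert for the asked Device verdict: nothing fires
  renamed field price to balance in record Geo (alias price declared on the renamed field) -> inert for the asked Device verdict: nothing fires

forward: COMPATIBLE []


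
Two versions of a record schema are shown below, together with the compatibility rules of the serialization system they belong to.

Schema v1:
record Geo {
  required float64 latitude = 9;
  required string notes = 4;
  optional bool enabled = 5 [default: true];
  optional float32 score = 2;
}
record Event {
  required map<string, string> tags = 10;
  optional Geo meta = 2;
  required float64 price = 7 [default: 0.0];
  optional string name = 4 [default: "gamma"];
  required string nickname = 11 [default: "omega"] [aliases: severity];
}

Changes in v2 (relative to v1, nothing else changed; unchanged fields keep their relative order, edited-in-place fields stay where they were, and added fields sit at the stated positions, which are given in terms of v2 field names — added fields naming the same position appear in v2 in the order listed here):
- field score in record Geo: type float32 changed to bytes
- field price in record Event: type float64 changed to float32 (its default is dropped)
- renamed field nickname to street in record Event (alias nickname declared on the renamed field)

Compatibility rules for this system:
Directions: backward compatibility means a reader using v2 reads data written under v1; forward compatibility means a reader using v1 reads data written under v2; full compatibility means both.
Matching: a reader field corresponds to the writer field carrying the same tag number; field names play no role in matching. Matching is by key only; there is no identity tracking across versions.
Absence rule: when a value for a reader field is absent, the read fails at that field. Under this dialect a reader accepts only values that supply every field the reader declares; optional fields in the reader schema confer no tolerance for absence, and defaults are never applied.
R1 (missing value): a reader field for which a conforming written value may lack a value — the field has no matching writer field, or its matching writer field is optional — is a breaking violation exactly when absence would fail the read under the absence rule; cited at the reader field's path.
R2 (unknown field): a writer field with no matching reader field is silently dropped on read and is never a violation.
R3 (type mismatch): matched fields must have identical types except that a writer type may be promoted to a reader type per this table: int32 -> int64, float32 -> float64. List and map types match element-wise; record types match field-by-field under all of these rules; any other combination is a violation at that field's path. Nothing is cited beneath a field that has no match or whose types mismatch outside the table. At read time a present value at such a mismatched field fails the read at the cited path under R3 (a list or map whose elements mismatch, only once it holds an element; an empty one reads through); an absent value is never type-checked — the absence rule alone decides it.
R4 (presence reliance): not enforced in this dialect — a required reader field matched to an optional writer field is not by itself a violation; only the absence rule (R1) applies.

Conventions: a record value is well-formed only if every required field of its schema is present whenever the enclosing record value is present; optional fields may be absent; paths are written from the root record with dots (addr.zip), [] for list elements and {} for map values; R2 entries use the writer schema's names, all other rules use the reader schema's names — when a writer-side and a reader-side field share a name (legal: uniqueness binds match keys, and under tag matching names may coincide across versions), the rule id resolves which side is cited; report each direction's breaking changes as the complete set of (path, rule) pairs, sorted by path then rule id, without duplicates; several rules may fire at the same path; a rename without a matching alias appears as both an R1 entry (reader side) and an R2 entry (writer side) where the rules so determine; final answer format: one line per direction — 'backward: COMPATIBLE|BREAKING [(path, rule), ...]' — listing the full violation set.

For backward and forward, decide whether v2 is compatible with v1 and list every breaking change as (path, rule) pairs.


in Event below, arrows point writer -> reader
checking backward for Event: reader v2 against writer v1:
  tags: paired with writer tags (map<string, string> -> map<string, string>; writer required)
  meta: paired with writer meta (Geo -> Geo; writer optional)
  price: paired with writer price (float64 -> float32; writer required)
  name: paired with writer name (string -> string; writer optional)
  street: paired with writer nickname (string -> string; writer required)
  meta.latitude: paired with writer meta.latitude (float64 -> float64; writer required)
  meta.notes: paired with writer meta.notes (string -> string; writer required)
  meta.enabled: paired with writer meta.enabled (bool -> bool; writer optional)
  meta.score: paired with writer meta.score (float32 -> bytes; writer optional)
  violation R1 at meta
  violation R1 at meta.enabled
  violation R1 at meta.score
  violation R3 at meta.score
  violation R1 at name
  violation R3 at price
  => backward: BREAKING (6)
checking forward for Event: reader v1 against writer v2:
  tags: paired with writer tags (map<string, string> -> map<string, string>; writer required)
  meta: paired with writer meta (Geo -> Geo; writer optional)
  price: paired with writer price (float32 -> float64; writer required)
  name: paired with writer name (string -> string; writer optional)
  nickname: paired with writer street (string -> string; writer required)
  meta.latitude: paired with writer meta.latitude (float64 -> float64; writer required)
  meta.notes: paired with writer meta.notes (string -> string; writer required)
  meta.enabled: paired with writer meta.enabled (bool -> bool; writer optional)
  meta.score: paired with writer meta.score (bytes -> float32; writer optional)
  violation R1 at meta
  violation R1 at meta.enabled
  violation R1 at meta.score
  violation R3 at meta.score
  violation R1 at name
  => forward: BREAKING (5)

backward: BREAKING [(meta, R1), (meta.enabled, R1), (meta.score, R1), (meta.score, R3), (name, R1), (price, R3)]; forward: BREAKING [(meta, R1), (meta.enabled, R1), (meta.score, R1), (meta.score, R3), (name, R1)]


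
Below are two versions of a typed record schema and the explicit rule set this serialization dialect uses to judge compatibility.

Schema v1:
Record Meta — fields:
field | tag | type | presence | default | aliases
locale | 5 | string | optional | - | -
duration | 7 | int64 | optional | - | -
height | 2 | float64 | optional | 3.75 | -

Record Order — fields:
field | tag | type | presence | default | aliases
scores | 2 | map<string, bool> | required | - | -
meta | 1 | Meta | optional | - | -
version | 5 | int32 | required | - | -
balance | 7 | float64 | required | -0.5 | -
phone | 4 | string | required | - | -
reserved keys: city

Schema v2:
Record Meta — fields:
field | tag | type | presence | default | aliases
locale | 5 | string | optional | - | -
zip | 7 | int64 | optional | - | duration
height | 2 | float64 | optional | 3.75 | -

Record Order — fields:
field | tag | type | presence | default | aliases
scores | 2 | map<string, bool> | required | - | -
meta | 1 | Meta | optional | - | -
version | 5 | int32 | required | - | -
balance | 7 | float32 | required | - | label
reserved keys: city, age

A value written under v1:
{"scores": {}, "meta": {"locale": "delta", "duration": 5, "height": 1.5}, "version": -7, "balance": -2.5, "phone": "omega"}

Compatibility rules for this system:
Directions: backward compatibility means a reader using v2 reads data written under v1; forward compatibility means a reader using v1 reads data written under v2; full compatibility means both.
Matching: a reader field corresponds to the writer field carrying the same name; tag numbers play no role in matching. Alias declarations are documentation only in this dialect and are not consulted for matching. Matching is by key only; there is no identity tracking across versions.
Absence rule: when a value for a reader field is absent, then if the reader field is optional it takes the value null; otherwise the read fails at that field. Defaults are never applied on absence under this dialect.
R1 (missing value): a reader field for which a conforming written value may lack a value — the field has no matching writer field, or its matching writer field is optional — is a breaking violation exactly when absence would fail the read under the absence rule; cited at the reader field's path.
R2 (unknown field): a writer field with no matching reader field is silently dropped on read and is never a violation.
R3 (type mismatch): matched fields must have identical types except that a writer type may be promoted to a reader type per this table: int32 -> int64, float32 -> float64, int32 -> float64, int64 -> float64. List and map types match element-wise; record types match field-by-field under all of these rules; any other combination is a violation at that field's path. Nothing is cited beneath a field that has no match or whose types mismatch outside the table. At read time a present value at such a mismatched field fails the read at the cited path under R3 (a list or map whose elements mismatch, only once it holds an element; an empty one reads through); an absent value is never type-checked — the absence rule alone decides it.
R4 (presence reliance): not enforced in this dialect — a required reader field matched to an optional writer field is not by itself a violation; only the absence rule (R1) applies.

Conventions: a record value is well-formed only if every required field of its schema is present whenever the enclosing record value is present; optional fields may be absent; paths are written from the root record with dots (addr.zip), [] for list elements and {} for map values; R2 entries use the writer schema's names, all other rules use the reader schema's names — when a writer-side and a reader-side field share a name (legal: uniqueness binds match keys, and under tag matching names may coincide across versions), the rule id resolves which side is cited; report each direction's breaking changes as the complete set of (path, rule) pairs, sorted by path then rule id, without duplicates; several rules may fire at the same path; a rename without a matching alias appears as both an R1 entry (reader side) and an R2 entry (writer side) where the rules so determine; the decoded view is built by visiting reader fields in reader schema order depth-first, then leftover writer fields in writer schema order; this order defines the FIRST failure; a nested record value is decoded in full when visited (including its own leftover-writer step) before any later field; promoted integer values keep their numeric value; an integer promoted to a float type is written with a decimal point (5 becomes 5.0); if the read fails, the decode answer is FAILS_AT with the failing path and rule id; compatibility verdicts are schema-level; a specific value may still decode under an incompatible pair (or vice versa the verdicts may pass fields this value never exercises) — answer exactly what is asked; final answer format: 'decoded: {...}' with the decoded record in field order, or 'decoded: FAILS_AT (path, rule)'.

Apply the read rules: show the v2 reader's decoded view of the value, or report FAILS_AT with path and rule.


decoded: FAILS_AT (balance, R3)

each type pair in Order: writer, then reader
migrating the Order value to v2:
  scores := {}
  meta.locale := "delta"
  meta.zip := null (not supplied -> null)
  meta.height := 1.5
  writer meta.duration: unmatched, discarded
  version := -7
  read fails at balance under R3
  => FAILS_AT (balance, R3)
the other Order changes do not affect what is asked:
  renamed field duration to zip in record Meta (alias duration declared on the renamed field) -> triggers nothing under the printed rules; the Order answer is the same either way
  removed field phone from record Order -> changes Order's schema-level verdicts only — the decode of this value is the same


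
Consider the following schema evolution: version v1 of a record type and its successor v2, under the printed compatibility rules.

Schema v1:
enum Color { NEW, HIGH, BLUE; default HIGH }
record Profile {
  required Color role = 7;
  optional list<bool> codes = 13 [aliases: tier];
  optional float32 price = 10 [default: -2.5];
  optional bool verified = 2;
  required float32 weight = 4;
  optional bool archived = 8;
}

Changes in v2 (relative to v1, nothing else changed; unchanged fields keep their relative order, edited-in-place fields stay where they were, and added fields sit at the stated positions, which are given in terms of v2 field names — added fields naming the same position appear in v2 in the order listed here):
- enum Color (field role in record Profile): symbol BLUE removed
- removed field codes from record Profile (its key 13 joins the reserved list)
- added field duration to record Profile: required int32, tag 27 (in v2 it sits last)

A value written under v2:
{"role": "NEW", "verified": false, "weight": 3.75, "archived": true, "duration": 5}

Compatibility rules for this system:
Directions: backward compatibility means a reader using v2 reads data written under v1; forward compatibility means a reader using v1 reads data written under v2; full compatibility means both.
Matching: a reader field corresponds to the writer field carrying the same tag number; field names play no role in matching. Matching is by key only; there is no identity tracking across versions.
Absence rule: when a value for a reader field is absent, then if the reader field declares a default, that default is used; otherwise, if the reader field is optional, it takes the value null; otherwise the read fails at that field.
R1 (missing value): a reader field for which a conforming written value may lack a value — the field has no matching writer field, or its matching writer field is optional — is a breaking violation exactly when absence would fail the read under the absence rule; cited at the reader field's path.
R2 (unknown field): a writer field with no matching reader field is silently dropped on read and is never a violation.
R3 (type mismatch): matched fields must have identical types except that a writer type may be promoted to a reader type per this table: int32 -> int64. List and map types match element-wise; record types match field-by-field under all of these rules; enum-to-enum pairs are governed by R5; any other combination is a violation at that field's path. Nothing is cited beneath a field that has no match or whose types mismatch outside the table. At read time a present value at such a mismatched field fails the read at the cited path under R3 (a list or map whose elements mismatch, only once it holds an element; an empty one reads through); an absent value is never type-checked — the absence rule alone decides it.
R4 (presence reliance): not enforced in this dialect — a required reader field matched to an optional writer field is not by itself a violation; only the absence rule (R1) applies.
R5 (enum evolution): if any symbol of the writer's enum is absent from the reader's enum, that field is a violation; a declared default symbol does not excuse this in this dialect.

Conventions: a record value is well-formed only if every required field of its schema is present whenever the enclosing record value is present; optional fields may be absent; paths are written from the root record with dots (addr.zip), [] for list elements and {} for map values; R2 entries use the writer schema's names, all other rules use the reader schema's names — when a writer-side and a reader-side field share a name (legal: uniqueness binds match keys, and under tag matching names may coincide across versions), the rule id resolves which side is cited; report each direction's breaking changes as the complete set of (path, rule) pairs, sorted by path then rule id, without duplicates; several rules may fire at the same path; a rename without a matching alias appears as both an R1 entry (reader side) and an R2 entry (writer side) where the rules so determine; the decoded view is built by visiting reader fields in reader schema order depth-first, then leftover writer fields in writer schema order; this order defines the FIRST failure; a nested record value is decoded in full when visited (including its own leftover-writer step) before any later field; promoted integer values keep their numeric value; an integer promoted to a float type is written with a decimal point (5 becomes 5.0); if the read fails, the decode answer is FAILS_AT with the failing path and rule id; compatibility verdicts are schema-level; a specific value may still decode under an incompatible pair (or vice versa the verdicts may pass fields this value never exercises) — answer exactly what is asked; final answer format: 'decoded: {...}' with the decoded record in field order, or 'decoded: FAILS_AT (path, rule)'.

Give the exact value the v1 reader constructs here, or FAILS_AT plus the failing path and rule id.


decoded: {"role": "NEW", "codes": null, "price": -2.5, "verified": false, "weight": 3.75, "archived": true}

in Profile below, arrows point writer -> reader
decode walk for Profile under reader schema v1:
  role := "NEW"
  codes := null (absent, optional -> null)
  price := -2.5 (absent -> default)
  verified := false
  weight := 3.75
  archived := true
  writer duration: unknown -> dropped
  => decoded: {"role": "NEW", "codes": null, "price": -2.5, "verified": false, "weight": 3.75, "archived": true}
the other Profile changes do not affect what is asked:
  enum Color (field role in record Profile): symbol BLUE removed -> a verdict-level change on Profile — the shown value reads the same
  removed field codes from record Profile (its key 13 joins the reserved list) -> fires no rule on Profile under this dialect and leaves the result unchanged
  added field duration to record Profile: required int32, tag 27 (in v2 it sits last) -> a verdict-level change on Profile — the shown value reads the same
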